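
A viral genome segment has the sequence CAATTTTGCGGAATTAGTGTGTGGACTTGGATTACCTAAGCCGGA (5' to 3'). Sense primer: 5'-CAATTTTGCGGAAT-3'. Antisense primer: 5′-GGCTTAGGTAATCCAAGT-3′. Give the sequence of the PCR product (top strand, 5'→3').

5'-CAATTTTGCGGAATTAGTGTGTGGACTTGGATTACCTAAGCC-3'

Forward primer CAATTTTGCGGAAT is found on the top strand at positions 1–14.
Reverse complement of the reverse primer: ACTTGGATTACCTAAGCC. This occurs on the top strand at positions 25–42.
The product is the template from position 1 through 42 (42 bp).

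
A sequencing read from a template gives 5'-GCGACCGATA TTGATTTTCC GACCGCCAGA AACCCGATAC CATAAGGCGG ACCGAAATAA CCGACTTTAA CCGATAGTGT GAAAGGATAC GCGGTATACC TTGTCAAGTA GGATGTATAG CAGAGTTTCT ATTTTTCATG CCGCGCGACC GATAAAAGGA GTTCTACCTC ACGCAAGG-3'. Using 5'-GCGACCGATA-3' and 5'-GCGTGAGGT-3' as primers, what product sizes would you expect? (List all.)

The forward primer GCGACCGATA matches the top strand at positions 1–10, 145–154.
The reverse primer's reverse complement is ACCTCACGC, matching at positions 166–174.
Each forward site pairs with the reverse site to give a product ending at position 174: sizes 174, 30 bp.

174 bp, 30 bp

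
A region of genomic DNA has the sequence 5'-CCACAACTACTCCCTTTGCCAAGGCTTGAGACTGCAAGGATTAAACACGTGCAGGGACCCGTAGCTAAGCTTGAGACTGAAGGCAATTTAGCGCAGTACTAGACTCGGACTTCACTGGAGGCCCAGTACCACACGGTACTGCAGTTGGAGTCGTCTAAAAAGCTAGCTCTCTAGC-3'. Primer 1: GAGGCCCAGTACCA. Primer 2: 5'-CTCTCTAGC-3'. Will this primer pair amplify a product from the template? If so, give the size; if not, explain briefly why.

No product — both primers anneal to the same strand and extend in the same direction.

Primer 1 (GAGGCCCAGTACCA) matches the top strand at positions 118–131 (3' end points downstream).
Primer 2 (CTCTCTAGC) also matches the top strand directly, at positions 167–175 — its reverse complement GCTAGAGAG is not present.
Both primers anneal to the bottom strand with 3' ends pointing the same way, so neither can prime synthesis back toward the other.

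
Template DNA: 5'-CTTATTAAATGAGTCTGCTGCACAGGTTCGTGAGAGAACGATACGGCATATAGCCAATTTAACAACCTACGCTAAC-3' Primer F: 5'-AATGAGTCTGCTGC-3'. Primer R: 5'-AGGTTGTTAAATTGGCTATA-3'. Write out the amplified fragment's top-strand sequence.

5'-AATGAGTCTGCTGCACAGGTTCGTGAGAGAACGATACGGCATATAGCCAATTTAACAACCT-3'

Forward primer AATGAGTCTGCTGC is found on the top strand at positions 8–21.
Taking the reverse complement of AGGTTGTTAAATTGGCTATA gives TATAGCCAATTTAACAACCT, found at positions 49–68 on the template; the primer anneals here to the top strand with its 3' end pointing upstream.
The product is the template from position 8 through 68 (61 bp).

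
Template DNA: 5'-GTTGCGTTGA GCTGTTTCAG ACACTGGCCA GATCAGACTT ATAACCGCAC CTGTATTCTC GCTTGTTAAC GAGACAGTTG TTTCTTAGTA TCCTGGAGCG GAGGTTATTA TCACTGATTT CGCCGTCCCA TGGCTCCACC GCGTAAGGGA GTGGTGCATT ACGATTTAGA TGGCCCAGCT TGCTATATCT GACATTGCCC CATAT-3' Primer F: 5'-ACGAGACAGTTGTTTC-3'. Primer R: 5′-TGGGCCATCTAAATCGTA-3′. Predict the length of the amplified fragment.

The forward primer matches the template at positions 69–84.
The reverse primer's reverse complement is TACGATTTAGATGGCCCA, which matches the template at positions 160–177.
Product length = (reverse-primer end) − (forward-primer start) + 1 = 177 − 69 + 1 = 109 bp.

109 bp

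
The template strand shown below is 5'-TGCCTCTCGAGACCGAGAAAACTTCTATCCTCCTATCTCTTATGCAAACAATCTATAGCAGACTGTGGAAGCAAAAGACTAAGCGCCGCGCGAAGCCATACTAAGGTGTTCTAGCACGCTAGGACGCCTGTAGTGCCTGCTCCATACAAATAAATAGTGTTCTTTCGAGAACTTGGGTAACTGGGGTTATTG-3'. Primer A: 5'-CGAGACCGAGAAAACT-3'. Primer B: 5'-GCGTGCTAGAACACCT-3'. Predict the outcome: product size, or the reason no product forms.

Yes — a 112 bp product.

Primer A (CGAGACCGAGAAAACT) matches the top strand at positions 8–23; it acts as a forward primer.
Primer B's reverse complement is AGGTGTTCTAGCACGC, matching the top strand at positions 104–119; it acts as a reverse primer.
The 3' ends face each other across positions 8–119, giving a 112 bp product.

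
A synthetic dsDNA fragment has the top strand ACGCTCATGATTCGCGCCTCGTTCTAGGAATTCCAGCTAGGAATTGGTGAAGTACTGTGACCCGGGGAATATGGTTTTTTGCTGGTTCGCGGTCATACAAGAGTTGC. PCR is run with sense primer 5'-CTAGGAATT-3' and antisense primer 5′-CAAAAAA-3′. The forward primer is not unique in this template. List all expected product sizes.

The forward primer CTAGGAATT matches the top strand at positions 24–32, 37–45.
The reverse primer's reverse complement is TTTTTTG, matching at positions 75–81.
Each forward site pairs with the reverse site to give a product ending at position 81: sizes 58, 45 bp.

58 bp, 45 bp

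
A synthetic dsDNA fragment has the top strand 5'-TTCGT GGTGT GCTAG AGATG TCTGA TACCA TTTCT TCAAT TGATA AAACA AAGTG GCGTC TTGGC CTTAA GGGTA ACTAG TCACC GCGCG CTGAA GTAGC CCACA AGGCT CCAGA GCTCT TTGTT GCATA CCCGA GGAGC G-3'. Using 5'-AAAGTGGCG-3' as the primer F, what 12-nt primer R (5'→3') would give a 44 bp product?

The forward primer binds at positions 50–58, so a 44 bp product ends at position 50 + 44 − 1 = 93.
The reverse primer anneals to the top strand over positions 82–93, i.e. to CACCGCGCGCTG.
Its sequence written 5'→3' is the reverse complement: CAGCGCGCGGTG.

5'-CAGCGCGCGGTG-3'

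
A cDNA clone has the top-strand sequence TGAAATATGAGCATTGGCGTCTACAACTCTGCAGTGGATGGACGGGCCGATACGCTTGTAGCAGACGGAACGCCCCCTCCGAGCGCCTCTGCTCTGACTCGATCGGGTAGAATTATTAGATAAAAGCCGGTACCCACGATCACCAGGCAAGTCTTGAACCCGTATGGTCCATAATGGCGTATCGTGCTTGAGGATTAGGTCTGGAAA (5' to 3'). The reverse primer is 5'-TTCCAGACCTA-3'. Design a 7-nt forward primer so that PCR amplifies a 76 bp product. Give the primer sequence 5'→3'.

5'-TACCCAC-3'

The reverse primer's reverse complement TAGGTCTGGAA matches the template at positions 196–206, so the product ends at position 206.
A 76 bp product then starts at position 206 − 76 + 1 = 131.
The forward primer is identical to the top strand there: TACCCAC.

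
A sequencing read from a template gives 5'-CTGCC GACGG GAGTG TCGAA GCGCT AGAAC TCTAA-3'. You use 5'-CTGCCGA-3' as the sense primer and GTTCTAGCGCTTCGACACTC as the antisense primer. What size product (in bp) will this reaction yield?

Forward primer CTGCCGA is found on the top strand at positions 1–7.
Reverse complement of the reverse primer: GAGTGTCGAAGCGCTAGAAC. This occurs on the top strand at positions 11–30.
The product runs from position 1 to position 30, so its length is 30 − 1 + 1 = 30 bp.

30 bp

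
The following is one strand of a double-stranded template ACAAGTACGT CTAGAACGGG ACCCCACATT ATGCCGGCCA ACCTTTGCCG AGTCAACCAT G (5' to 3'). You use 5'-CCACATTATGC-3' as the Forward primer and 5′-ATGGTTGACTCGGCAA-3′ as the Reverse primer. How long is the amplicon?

The forward primer matches the template at positions 24–34.
Taking the reverse complement of ATGGTTGACTCGGCAA gives TTGCCGAGTCAACCAT, found at positions 45–60 on the template; the primer anneals here to the top strand with its 3' end pointing upstream.
Product length = (reverse-primer end) − (forward-primer start) + 1 = 60 − 24 + 1 = 37 bp.

37 bp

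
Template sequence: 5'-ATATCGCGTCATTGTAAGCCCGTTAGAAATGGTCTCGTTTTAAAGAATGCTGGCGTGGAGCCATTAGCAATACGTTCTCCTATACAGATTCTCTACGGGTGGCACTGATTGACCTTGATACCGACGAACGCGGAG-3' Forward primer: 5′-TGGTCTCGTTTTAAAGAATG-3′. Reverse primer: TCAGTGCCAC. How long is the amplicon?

79 bp

Forward primer TGGTCTCGTTTTAAAGAATG is found on the top strand at positions 30–49.
The reverse primer's reverse complement is GTGGCACTGA, which matches the template at positions 99–108.
Amplicon spans positions 30–108: 79 bp.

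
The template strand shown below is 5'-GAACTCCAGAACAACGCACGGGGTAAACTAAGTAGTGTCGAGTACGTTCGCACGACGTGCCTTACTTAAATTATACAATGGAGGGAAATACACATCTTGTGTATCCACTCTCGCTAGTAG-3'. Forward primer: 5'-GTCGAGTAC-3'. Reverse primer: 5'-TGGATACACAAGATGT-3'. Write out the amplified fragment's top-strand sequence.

5'-GTCGAGTACGTTCGCACGACGTGCCTTACTTAAATTATACAATGGAGGGAAATACACATCTTGTGTATCCA-3'

Scanning the template, GTCGAGTAC occurs at positions 37–45; this primer anneals to the bottom strand there with its 3' end pointing downstream.
The reverse primer's reverse complement is ACATCTTGTGTATCCA, which matches the template at positions 92–107.
The product is the template from position 37 through 107 (71 bp).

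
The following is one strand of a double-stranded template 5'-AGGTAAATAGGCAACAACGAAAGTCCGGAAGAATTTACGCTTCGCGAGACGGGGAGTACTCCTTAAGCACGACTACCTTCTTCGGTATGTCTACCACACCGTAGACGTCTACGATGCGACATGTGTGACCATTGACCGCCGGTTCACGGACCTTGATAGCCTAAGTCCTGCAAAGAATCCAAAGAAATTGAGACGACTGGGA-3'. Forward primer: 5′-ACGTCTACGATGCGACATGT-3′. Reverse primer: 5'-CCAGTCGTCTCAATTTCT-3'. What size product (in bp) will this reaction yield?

96 bp

Forward primer ACGTCTACGATGCGACATGT is found on the top strand at positions 105–124.
Taking the reverse complement of CCAGTCGTCTCAATTTCT gives AGAAATTGAGACGACTGG, found at positions 183–200 on the template; the primer anneals here to the top strand with its 3' end pointing upstream.
Product length = (reverse-primer end) − (forward-primer start) + 1 = 200 − 105 + 1 = 96 bp.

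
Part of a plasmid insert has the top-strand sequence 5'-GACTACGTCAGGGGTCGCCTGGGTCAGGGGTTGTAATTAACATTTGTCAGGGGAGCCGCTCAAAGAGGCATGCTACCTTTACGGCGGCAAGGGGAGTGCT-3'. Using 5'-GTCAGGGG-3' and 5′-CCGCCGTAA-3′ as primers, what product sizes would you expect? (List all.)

81 bp, 65 bp, 42 bp

The forward primer GTCAGGGG matches the top strand at positions 7–14, 23–30, 46–53.
The reverse primer's reverse complement is TTACGGCGG, matching at positions 79–87.
Each forward site pairs with the reverse site to give a product ending at position 87: sizes 81, 65, 42 bp.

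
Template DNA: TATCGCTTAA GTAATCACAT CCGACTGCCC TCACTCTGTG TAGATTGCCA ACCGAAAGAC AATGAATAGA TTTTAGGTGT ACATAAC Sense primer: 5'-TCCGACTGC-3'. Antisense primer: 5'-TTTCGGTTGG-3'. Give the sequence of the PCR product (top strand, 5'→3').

5'-TCCGACTGCCCTCACTCTGTGTAGATTGCCAACCGAAA-3'

The forward primer matches the template at positions 20–28.
Reverse complement of the reverse primer: CCAACCGAAA. This occurs on the top strand at positions 48–57.
The product is the template from position 20 through 57 (38 bp).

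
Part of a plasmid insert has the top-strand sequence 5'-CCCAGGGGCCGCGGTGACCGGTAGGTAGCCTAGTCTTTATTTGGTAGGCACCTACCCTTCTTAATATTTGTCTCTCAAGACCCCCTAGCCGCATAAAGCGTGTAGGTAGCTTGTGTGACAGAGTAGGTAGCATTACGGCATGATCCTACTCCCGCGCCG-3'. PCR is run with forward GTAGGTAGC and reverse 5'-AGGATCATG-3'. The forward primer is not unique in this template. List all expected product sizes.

The forward primer GTAGGTAGC matches the top strand at positions 21–29, 102–110, 123–131.
The reverse primer's reverse complement is CATGATCCT, matching at positions 139–147.
Each forward site pairs with the reverse site to give a product ending at position 147: sizes 127, 46, 25 bp.

127 bp, 46 bp, 25 bp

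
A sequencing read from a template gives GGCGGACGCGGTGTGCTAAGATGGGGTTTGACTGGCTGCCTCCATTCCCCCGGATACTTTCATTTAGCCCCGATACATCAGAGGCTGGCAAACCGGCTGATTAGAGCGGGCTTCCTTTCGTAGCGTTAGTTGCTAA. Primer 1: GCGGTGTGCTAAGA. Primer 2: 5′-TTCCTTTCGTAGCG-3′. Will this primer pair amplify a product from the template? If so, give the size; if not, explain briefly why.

No product — both primers anneal to the same strand and extend in the same direction.

Primer 1 (GCGGTGTGCTAAGA) matches the top strand at positions 8–21 (3' end points downstream).
Primer 2 (TTCCTTTCGTAGCG) also matches the top strand directly, at positions 112–125 — its reverse complement CGCTACGAAAGGAA is not present.
Both primers anneal to the bottom strand with 3' ends pointing the same way, so neither can prime synthesis back toward the other.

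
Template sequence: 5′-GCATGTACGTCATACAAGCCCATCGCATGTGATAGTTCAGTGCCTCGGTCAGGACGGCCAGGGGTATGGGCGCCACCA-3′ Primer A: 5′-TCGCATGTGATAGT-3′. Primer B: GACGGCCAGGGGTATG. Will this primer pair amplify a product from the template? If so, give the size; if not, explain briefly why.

No product — both primers anneal to the same strand and extend in the same direction.

Primer A (TCGCATGTGATAGT) matches the top strand at positions 23–36 (3' end points downstream).
Primer B (GACGGCCAGGGGTATG) also matches the top strand directly, at positions 53–68 — its reverse complement CATACCCCTGGCCGTC is not present.
Both primers anneal to the bottom strand with 3' ends pointing the same way, so neither can prime synthesis back toward the other.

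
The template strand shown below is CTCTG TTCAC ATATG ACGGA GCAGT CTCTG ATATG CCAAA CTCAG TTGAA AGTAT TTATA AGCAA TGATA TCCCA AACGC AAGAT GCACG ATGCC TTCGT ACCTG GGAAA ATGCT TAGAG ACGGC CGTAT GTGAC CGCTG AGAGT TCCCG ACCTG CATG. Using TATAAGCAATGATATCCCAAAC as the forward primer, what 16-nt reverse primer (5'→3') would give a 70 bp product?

5'-GGCCGTCTCTAAGCAT-3'

The forward primer binds at positions 57–78, so a 70 bp product ends at position 57 + 70 − 1 = 126.
The reverse primer anneals to the top strand over positions 111–126, i.e. to ATGCTTAGAGACGGCC.
Its sequence written 5'→3' is the reverse complement: GGCCGTCTCTAAGCAT.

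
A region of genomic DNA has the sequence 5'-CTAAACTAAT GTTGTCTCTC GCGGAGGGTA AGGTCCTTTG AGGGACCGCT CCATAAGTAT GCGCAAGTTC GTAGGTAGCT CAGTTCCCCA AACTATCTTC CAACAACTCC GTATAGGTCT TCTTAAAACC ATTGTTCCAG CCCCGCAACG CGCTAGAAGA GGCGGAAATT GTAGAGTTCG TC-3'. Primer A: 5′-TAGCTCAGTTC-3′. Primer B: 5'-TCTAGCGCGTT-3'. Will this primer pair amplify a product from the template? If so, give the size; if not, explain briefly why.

Primer A (TAGCTCAGTTC) matches the top strand at positions 76–86; it acts as a forward primer.
Primer B's reverse complement is AACGCGCTAGA, matching the top strand at positions 147–157; it acts as a reverse primer.
The 3' ends face each other across positions 76–157, giving an 82 bp product.

Yes — an 82 bp product.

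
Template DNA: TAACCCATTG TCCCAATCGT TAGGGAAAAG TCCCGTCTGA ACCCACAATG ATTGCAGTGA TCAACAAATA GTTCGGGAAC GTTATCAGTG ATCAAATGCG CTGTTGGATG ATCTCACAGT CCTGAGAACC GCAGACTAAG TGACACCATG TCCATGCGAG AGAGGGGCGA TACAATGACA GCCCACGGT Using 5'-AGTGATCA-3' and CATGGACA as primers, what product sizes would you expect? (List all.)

101 bp, 70 bp

The forward primer AGTGATCA matches the top strand at positions 56–63, 87–94.
The reverse primer's reverse complement is TGTCCATG, matching at positions 149–156.
Each forward site pairs with the reverse site to give a product ending at position 156: sizes 101, 70 bp.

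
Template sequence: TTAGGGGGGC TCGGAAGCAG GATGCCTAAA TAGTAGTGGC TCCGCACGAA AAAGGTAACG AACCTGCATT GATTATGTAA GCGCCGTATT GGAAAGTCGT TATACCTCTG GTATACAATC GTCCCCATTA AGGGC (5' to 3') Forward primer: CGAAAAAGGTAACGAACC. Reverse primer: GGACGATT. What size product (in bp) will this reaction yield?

Forward primer CGAAAAAGGTAACGAACC is found on the top strand at positions 47–64.
Reverse complement of the reverse primer: AATCGTCC. This occurs on the top strand at positions 117–124.
The product runs from position 47 to position 124, so its length is 124 − 47 + 1 = 78 bp.

78 bp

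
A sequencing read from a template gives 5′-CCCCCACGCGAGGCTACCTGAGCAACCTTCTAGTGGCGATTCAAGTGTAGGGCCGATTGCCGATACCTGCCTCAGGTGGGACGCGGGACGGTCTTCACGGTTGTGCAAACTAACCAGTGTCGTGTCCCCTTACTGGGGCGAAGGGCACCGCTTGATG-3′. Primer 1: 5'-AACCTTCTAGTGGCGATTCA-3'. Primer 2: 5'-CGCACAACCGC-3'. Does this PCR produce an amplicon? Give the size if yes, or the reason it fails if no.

Primer 2 (CGCACAACCGC) does not match the top strand, and its reverse complement GCGGTTGTGCG does not match either.
With no annealing site for primer 2, no amplification occurs.

No product — primer 2 has no binding site in the template.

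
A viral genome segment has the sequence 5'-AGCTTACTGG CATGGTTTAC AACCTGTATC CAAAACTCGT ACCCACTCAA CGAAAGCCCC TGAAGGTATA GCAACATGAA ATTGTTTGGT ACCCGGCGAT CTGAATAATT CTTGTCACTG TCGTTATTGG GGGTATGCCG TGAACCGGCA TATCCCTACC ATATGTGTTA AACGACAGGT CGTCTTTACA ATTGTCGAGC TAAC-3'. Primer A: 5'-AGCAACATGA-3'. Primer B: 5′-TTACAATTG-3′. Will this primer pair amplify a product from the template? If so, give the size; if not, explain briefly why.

Primer A (AGCAACATGA) matches the top strand at positions 70–79 (3' end points downstream).
Primer B (TTACAATTG) also matches the top strand directly, at positions 186–194 — its reverse complement CAATTGTAA is not present.
Both primers anneal to the bottom strand with 3' ends pointing the same way, so neither can prime synthesis back toward the other.

No product — both primers anneal to the same strand and extend in the same direction.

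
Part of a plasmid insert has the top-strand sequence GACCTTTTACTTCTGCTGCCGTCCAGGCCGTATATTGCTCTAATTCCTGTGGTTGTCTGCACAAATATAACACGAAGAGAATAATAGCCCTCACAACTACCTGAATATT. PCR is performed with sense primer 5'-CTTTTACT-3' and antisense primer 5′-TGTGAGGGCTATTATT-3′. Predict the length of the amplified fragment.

92 bp

Forward primer CTTTTACT is found on the top strand at positions 4–11.
Reverse complement of the reverse primer: AATAATAGCCCTCACA. This occurs on the top strand at positions 80–95.
The product runs from position 4 to position 95, so its length is 95 − 4 + 1 = 92 bp.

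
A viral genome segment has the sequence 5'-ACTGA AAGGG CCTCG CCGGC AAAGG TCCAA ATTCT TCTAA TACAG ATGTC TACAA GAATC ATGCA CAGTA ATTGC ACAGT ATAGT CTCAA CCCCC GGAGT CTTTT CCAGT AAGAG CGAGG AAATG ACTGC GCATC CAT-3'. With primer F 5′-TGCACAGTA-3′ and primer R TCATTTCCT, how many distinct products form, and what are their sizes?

The forward primer TGCACAGTA matches the top strand at positions 62–70, 73–81.
The reverse primer's reverse complement is AGGAAATGA, matching at positions 118–126.
Each forward site pairs with the reverse site to give a product ending at position 126: sizes 65, 54 bp.

Two products: 65 bp, 54 bp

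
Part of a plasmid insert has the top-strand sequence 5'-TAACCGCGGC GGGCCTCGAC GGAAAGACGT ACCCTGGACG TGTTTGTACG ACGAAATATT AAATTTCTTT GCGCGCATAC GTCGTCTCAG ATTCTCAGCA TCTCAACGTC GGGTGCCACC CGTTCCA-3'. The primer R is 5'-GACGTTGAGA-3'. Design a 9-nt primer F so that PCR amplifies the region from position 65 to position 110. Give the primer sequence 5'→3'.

5'-TTCTTTGCG-3'

The reverse primer's reverse complement TCTCAACGTC matches the template at positions 101–110; the product starts at position 65.
The forward primer is identical to the top strand over positions 65–73: TTCTTTGCG.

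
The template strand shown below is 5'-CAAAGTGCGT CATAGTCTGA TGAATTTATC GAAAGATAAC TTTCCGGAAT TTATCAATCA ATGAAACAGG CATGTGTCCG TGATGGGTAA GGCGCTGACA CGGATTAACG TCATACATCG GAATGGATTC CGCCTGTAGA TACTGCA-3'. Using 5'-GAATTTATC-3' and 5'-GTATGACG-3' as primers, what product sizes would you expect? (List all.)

The forward primer GAATTTATC matches the top strand at positions 22–30, 47–55.
The reverse primer's reverse complement is CGTCATAC, matching at positions 109–116.
Each forward site pairs with the reverse site to give a product ending at position 116: sizes 95, 70 bp.

95 bp, 70 bp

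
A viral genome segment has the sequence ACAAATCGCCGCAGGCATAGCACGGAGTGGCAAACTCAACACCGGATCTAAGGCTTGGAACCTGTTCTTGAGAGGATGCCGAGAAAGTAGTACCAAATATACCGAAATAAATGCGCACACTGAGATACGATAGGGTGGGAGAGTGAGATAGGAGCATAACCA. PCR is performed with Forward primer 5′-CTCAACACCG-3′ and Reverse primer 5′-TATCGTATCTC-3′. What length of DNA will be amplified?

98 bp

Forward primer CTCAACACCG is found on the top strand at positions 35–44.
Reverse complement of the reverse primer: GAGATACGATA. This occurs on the top strand at positions 122–132.
Product length = (reverse-primer end) − (forward-primer start) + 1 = 132 − 35 + 1 = 98 bp.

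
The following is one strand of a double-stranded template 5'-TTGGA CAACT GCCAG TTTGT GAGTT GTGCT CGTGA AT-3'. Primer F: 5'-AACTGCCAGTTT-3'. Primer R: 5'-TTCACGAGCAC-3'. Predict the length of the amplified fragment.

30 bp

The forward primer matches the template at positions 7–18.
Taking the reverse complement of TTCACGAGCAC gives GTGCTCGTGAA, found at positions 26–36 on the template; the primer anneals here to the top strand with its 3' end pointing upstream.
Amplicon spans positions 7–36: 30 bp.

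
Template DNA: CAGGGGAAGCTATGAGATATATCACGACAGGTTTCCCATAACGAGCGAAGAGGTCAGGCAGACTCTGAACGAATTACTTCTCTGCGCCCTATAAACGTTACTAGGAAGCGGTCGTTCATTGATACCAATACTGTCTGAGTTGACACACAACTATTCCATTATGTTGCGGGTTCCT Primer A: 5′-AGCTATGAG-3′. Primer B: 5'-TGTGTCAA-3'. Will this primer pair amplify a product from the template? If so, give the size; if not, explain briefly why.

Primer A (AGCTATGAG) matches the top strand at positions 8–16; it acts as a forward primer.
Primer B's reverse complement is TTGACACA, matching the top strand at positions 140–147; it acts as a reverse primer.
The 3' ends face each other across positions 8–147, giving a 140 bp product.

Yes — a 140 bp product.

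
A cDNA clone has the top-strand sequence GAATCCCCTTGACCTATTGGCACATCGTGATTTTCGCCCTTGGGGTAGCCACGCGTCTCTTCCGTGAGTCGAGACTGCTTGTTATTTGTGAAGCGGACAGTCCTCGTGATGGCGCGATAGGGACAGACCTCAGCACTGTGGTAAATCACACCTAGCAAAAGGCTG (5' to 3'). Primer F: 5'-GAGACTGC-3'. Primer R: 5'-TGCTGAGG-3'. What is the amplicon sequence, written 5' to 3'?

5'-GAGACTGCTTGTTATTTGTGAAGCGGACAGTCCTCGTGATGGCGCGATAGGGACAGACCTCAGCA-3'

Scanning the template, GAGACTGC occurs at positions 71–78; this primer anneals to the bottom strand there with its 3' end pointing downstream.
Reverse complement of the reverse primer: CCTCAGCA. This occurs on the top strand at positions 128–135.
The product is the template from position 71 through 135 (65 bp).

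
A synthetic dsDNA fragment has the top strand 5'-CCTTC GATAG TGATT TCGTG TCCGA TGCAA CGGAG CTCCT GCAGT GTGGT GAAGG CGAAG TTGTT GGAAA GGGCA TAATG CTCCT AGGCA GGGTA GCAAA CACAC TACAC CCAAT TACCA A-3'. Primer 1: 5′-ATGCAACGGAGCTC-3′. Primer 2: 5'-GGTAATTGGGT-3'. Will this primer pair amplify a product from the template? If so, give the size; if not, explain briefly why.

Yes — a 95 bp product.

Primer 1 (ATGCAACGGAGCTC) matches the top strand at positions 25–38; it acts as a forward primer.
Primer 2's reverse complement is ACCCAATTACC, matching the top strand at positions 109–119; it acts as a reverse primer.
The 3' ends face each other across positions 25–119, giving a 95 bp product.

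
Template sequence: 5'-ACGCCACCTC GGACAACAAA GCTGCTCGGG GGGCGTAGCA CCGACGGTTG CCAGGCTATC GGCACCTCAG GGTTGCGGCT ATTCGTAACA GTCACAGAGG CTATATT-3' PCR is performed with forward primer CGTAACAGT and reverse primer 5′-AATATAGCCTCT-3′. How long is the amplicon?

24 bp

Forward primer CGTAACAGT is found on the top strand at positions 84–92.
Reverse complement of the reverse primer: AGAGGCTATATT. This occurs on the top strand at positions 96–107.
The product runs from position 84 to position 107, so its length is 107 − 84 + 1 = 24 bp.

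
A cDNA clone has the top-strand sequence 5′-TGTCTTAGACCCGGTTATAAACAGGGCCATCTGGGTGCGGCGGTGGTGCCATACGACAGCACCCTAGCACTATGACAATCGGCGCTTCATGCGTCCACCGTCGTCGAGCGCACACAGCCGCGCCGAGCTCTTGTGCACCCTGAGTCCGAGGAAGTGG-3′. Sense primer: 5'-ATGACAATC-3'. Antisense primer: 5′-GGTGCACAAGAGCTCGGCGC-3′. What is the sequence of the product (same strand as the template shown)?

Scanning the template, ATGACAATC occurs at positions 72–80; this primer anneals to the bottom strand there with its 3' end pointing downstream.
The reverse primer's reverse complement is GCGCCGAGCTCTTGTGCACC, which matches the template at positions 120–139.
The product is the template from position 72 through 139 (68 bp).

5'-ATGACAATCGGCGCTTCATGCGTCCACCGTCGTCGAGCGCACACAGCCGCGCCGAGCTCTTGTGCACC-3'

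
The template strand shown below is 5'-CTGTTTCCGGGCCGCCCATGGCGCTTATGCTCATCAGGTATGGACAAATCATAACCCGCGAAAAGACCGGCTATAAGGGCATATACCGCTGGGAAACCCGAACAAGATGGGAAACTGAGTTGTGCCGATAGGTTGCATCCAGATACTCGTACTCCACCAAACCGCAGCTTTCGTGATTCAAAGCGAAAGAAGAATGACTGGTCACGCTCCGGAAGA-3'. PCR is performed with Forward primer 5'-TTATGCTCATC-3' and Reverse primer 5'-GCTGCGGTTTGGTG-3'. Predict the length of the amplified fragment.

Scanning the template, TTATGCTCATC occurs at positions 25–35; this primer anneals to the bottom strand there with its 3' end pointing downstream.
The reverse primer's reverse complement is CACCAAACCGCAGC, which matches the template at positions 155–168.
Amplicon spans positions 25–168: 144 bp.

144 bp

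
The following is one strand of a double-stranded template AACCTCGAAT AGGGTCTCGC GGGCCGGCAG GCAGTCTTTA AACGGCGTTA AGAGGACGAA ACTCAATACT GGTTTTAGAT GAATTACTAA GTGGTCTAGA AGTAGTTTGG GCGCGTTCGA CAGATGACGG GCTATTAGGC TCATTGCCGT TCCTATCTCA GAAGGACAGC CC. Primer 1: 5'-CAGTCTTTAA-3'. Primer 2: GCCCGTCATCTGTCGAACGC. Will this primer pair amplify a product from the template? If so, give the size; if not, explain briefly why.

Primer 1 (CAGTCTTTAA) matches the top strand at positions 32–41; it acts as a forward primer.
Primer 2's reverse complement is GCGTTCGACAGATGACGGGC, matching the top strand at positions 113–132; it acts as a reverse primer.
The 3' ends face each other across positions 32–132, giving a 101 bp product.

Yes — a 101 bp product.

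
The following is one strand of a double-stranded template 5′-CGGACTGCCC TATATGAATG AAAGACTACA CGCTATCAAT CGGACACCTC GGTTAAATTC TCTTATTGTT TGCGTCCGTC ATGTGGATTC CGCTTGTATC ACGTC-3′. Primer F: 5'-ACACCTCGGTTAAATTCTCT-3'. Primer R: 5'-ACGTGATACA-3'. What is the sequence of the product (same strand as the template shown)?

5'-ACACCTCGGTTAAATTCTCTTATTGTTTGCGTCCGTCATGTGGATTCCGCTTGTATCACGT-3'

The forward primer matches the template at positions 44–63.
The reverse primer's reverse complement is TGTATCACGT, which matches the template at positions 95–104.
The product is the template from position 44 through 104 (61 bp).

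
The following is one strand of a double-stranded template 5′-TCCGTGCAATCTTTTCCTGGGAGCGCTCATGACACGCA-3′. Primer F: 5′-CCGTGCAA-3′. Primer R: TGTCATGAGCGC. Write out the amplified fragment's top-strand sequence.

The forward primer matches the template at positions 2–9.
Taking the reverse complement of TGTCATGAGCGC gives GCGCTCATGACA, found at positions 23–34 on the template; the primer anneals here to the top strand with its 3' end pointing upstream.
The product is the template from position 2 through 34 (33 bp).

5'-CCGTGCAATCTTTTCCTGGGAGCGCTCATGACA-3'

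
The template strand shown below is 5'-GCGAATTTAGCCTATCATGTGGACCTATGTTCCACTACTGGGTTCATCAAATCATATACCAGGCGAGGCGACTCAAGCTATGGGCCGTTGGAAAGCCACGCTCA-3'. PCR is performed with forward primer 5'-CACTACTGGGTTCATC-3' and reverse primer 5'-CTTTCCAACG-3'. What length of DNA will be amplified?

Scanning the template, CACTACTGGGTTCATC occurs at positions 33–48; this primer anneals to the bottom strand there with its 3' end pointing downstream.
Reverse complement of the reverse primer: CGTTGGAAAG. This occurs on the top strand at positions 86–95.
Amplicon spans positions 33–95: 63 bp.

63 bp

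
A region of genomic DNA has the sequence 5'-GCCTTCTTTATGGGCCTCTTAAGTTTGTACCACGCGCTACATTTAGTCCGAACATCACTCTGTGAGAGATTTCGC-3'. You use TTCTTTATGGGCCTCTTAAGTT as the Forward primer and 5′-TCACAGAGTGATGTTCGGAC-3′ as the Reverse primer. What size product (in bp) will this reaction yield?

Forward primer TTCTTTATGGGCCTCTTAAGTT is found on the top strand at positions 4–25.
Reverse complement of the reverse primer: GTCCGAACATCACTCTGTGA. This occurs on the top strand at positions 46–65.
The product runs from position 4 to position 65, so its length is 65 − 4 + 1 = 62 bp.

62 bp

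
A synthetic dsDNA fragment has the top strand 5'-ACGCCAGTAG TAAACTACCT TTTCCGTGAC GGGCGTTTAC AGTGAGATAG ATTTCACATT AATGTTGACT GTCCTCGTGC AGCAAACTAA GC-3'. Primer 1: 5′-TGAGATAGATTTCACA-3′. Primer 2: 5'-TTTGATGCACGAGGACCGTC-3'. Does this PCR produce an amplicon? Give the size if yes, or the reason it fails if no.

Primer 2 (TTTGATGCACGAGGACCGTC) does not match the top strand, and its reverse complement GACGGTCCTCGTGCATCAAA does not match either.
With no annealing site for primer 2, no amplification occurs.

No product — primer 2 has no binding site in the template.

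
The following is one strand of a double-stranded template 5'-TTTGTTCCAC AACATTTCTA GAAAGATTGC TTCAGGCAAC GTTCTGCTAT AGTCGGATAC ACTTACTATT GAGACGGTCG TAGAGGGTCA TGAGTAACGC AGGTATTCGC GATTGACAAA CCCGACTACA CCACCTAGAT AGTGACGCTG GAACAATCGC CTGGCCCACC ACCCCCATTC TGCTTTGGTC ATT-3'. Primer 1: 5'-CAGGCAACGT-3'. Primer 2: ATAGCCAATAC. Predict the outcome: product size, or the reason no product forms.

No product — primer 2 has no binding site in the template.

Primer 2 (ATAGCCAATAC) does not match the top strand, and its reverse complement GTATTGGCTAT does not match either.
With no annealing site for primer 2, no amplification occurs.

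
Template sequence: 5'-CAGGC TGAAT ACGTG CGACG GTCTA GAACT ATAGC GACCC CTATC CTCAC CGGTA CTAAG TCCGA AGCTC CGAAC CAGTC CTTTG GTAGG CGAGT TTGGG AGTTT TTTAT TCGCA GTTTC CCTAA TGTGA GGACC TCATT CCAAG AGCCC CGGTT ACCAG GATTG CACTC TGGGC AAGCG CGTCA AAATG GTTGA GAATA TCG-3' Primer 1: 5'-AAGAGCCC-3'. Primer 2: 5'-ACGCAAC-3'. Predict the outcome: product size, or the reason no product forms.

Primer 2 (ACGCAAC) does not match the top strand, and its reverse complement GTTGCGT does not match either.
With no annealing site for primer 2, no amplification occurs.

No product — primer 2 has no binding site in the template.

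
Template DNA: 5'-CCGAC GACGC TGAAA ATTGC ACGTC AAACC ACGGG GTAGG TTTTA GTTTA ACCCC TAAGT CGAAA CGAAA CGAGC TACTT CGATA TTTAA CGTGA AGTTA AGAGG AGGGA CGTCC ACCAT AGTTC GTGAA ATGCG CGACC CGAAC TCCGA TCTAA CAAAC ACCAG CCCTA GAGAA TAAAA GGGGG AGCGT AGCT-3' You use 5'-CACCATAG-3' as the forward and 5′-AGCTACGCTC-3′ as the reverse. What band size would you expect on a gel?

80 bp

The forward primer matches the template at positions 115–122.
The reverse primer's reverse complement is GAGCGTAGCT, which matches the template at positions 185–194.
Amplicon spans positions 115–194: 80 bp.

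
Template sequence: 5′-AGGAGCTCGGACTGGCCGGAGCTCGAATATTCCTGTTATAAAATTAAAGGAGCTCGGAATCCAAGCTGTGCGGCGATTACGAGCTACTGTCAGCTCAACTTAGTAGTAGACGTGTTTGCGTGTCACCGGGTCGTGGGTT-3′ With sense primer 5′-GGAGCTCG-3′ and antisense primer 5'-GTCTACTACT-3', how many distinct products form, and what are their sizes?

The forward primer GGAGCTCG matches the top strand at positions 2–9, 18–25, 49–56.
The reverse primer's reverse complement is AGTAGTAGAC, matching at positions 102–111.
Each forward site pairs with the reverse site to give a product ending at position 111: sizes 110, 94, 63 bp.

Three products: 110 bp, 94 bp, 63 bp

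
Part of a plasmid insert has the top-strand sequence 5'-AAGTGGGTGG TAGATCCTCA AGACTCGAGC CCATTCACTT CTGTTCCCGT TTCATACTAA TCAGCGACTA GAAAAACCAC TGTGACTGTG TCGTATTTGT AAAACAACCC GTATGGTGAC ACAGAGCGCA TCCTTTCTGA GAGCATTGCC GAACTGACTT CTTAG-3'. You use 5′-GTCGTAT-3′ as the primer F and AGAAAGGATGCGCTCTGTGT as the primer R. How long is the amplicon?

49 bp

Forward primer GTCGTAT is found on the top strand at positions 90–96.
The reverse primer's reverse complement is ACACAGAGCGCATCCTTTCT, which matches the template at positions 119–138.
Product length = (reverse-primer end) − (forward-primer start) + 1 = 138 − 90 + 1 = 49 bp.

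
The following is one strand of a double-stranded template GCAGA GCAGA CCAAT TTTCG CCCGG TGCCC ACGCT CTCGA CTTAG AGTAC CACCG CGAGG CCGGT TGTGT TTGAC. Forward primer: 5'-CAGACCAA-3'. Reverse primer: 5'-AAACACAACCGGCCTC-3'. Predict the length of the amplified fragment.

Scanning the template, CAGACCAA occurs at positions 7–14; this primer anneals to the bottom strand there with its 3' end pointing downstream.
Reverse complement of the reverse primer: GAGGCCGGTTGTGTTT. This occurs on the top strand at positions 57–72.
Amplicon spans positions 7–72: 66 bp.

66 bp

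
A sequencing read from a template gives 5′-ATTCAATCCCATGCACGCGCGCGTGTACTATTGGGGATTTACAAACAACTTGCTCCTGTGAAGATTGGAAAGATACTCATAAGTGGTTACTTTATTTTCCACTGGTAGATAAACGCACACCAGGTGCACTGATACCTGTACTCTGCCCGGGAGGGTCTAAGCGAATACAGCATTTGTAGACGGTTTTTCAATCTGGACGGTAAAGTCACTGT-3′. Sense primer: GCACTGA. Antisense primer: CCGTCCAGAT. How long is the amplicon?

Forward primer GCACTGA is found on the top strand at positions 126–132.
The reverse primer's reverse complement is ATCTGGACGG, which matches the template at positions 191–200.
Product length = (reverse-primer end) − (forward-primer start) + 1 = 200 − 126 + 1 = 75 bp.

75 bp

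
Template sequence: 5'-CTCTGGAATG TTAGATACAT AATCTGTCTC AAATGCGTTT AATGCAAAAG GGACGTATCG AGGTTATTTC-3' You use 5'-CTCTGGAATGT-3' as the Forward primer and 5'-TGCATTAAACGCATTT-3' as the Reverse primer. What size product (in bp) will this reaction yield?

Forward primer CTCTGGAATGT is found on the top strand at positions 1–11.
Reverse complement of the reverse primer: AAATGCGTTTAATGCA. This occurs on the top strand at positions 31–46.
Product length = (reverse-primer end) − (forward-primer start) + 1 = 46 − 1 + 1 = 46 bp.

46 bp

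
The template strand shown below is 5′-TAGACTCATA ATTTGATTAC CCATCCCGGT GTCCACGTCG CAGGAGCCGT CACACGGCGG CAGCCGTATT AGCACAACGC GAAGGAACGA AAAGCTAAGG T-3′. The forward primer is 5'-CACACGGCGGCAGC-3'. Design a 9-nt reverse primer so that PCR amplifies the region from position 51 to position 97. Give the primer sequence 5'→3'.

The product's 3' end on the top strand is position 97.
The reverse primer anneals to the top strand over positions 89–97, i.e. to GAAAAGCTA.
Its sequence written 5'→3' is the reverse complement: TAGCTTTTC.

5'-TAGCTTTTC-3'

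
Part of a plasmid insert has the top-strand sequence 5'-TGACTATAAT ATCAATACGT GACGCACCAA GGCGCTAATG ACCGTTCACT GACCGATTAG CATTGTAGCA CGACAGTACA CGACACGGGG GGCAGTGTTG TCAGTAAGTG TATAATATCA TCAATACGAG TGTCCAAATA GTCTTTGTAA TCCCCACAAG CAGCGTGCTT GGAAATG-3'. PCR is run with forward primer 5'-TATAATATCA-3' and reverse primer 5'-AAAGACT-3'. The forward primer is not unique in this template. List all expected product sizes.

The forward primer TATAATATCA matches the top strand at positions 5–14, 111–120.
The reverse primer's reverse complement is AGTCTTT, matching at positions 140–146.
Each forward site pairs with the reverse site to give a product ending at position 146: sizes 142, 36 bp.

142 bp, 36 bp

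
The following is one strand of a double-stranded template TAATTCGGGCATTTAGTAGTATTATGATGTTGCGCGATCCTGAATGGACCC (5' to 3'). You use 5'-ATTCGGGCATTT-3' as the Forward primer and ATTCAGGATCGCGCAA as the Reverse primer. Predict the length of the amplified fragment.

43 bp

Scanning the template, ATTCGGGCATTT occurs at positions 3–14; this primer anneals to the bottom strand there with its 3' end pointing downstream.
Reverse complement of the reverse primer: TTGCGCGATCCTGAAT. This occurs on the top strand at positions 30–45.
Product length = (reverse-primer end) − (forward-primer start) + 1 = 45 − 3 + 1 = 43 bp.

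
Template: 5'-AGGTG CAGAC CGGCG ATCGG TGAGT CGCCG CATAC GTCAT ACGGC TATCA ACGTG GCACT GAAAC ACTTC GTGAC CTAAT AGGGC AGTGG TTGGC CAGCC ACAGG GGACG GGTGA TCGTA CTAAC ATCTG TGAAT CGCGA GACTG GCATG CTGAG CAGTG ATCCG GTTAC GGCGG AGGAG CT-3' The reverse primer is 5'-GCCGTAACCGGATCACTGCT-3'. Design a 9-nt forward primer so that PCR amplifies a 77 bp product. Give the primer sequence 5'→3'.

5'-AGCCACAGG-3'

The reverse primer's reverse complement AGCAGTGATCCGGTTACGGC matches the template at positions 154–173, so the product ends at position 173.
A 77 bp product then starts at position 173 − 77 + 1 = 97.
The forward primer is identical to the top strand there: AGCCACAGG.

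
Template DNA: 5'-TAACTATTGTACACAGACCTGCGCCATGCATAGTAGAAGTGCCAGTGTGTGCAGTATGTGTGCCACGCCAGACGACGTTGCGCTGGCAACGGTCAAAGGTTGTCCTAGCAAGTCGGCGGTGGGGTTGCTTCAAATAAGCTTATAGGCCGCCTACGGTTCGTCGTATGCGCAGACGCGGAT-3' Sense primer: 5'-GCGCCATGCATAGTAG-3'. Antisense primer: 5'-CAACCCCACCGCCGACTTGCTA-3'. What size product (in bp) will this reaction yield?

107 bp

Scanning the template, GCGCCATGCATAGTAG occurs at positions 21–36; this primer anneals to the bottom strand there with its 3' end pointing downstream.
Reverse complement of the reverse primer: TAGCAAGTCGGCGGTGGGGTTG. This occurs on the top strand at positions 106–127.
Amplicon spans positions 21–127: 107 bp.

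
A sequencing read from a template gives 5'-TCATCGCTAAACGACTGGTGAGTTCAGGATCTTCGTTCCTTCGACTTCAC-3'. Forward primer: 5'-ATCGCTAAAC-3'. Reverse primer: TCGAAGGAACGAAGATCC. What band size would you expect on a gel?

Forward primer ATCGCTAAAC is found on the top strand at positions 3–12.
The reverse primer's reverse complement is GGATCTTCGTTCCTTCGA, which matches the template at positions 27–44.
The product runs from position 3 to position 44, so its length is 44 − 3 + 1 = 42 bp.

42 bp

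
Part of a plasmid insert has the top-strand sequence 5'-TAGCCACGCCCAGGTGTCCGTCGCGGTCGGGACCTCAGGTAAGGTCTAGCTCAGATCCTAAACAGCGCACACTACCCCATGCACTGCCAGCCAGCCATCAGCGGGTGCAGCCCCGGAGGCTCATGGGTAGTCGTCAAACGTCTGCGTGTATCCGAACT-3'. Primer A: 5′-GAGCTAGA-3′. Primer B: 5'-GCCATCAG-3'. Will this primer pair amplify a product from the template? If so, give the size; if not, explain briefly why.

No product — the primers' 3' ends point away from each other.

Primer A (GAGCTAGA) has reverse complement TCTAGCTC, which matches the top strand at positions 45–52; primer A anneals to the top strand there with its 3' end pointing upstream toward position 45.
Primer B (GCCATCAG) matches the top strand directly at positions 94–101; it anneals to the bottom strand with its 3' end pointing downstream toward position 101.
The 3' ends diverge (primer A extends toward position 1, primer B toward position 158), so the primers never converge on a shared product.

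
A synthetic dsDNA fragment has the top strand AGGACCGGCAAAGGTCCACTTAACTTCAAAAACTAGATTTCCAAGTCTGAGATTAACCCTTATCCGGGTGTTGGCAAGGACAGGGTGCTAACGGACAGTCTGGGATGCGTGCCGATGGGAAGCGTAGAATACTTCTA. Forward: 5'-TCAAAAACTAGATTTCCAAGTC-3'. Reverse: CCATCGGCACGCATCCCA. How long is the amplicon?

93 bp

The forward primer matches the template at positions 26–47.
Reverse complement of the reverse primer: TGGGATGCGTGCCGATGG. This occurs on the top strand at positions 101–118.
Product length = (reverse-primer end) − (forward-primer start) + 1 = 118 − 26 + 1 = 93 bp.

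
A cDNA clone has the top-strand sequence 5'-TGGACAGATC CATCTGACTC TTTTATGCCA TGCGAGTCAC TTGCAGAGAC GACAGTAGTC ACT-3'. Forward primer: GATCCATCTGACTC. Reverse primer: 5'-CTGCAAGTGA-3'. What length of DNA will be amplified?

40 bp

Scanning the template, GATCCATCTGACTC occurs at positions 7–20; this primer anneals to the bottom strand there with its 3' end pointing downstream.
The reverse primer's reverse complement is TCACTTGCAG, which matches the template at positions 37–46.
The product runs from position 7 to position 46, so its length is 46 − 7 + 1 = 40 bp.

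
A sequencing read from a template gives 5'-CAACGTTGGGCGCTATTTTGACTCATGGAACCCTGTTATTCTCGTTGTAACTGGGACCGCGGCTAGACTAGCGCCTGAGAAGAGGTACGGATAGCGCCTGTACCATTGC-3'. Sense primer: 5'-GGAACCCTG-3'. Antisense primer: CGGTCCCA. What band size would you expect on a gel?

33 bp

The forward primer matches the template at positions 27–35.
The reverse primer's reverse complement is TGGGACCG, which matches the template at positions 52–59.
Product length = (reverse-primer end) − (forward-primer start) + 1 = 59 − 27 + 1 = 33 bp.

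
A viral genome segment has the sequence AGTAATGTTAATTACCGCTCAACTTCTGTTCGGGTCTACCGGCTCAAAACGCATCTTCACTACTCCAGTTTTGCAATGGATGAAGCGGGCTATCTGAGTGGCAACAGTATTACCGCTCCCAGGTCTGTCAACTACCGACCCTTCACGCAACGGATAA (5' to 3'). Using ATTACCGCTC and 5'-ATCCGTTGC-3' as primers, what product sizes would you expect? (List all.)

The forward primer ATTACCGCTC matches the top strand at positions 11–20, 109–118.
The reverse primer's reverse complement is GCAACGGAT, matching at positions 147–155.
Each forward site pairs with the reverse site to give a product ending at position 155: sizes 145, 47 bp.

145 bp, 47 bp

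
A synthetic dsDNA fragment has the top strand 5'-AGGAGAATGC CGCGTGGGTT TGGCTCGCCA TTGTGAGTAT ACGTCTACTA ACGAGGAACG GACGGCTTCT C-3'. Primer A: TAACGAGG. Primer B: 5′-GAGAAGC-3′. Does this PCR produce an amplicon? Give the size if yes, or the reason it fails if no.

Primer A (TAACGAGG) matches the top strand at positions 49–56; it acts as a forward primer.
Primer B's reverse complement is GCTTCTC, matching the top strand at positions 65–71; it acts as a reverse primer.
The 3' ends face each other across positions 49–71, giving a 23 bp product.

Yes — a 23 bp product.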